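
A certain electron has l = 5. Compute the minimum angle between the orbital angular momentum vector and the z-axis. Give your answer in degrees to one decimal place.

θ_min ≈ 24.1°

|L|² = l(l+1)ℏ² = 30ℏ², so |L| = √30 ℏ.
The smallest angle corresponds to the largest L_z, i.e. m_l = l = 5, giving L_z = 5ℏ.
cos θ_min = 5/√30, so θ_min ≈ 24.1°.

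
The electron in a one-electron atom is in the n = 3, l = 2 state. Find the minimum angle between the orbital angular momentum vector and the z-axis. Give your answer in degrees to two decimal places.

|L| = √(l(l+1)) ℏ = √6 ℏ.
The smallest angle corresponds to the largest L_z, i.e. m_l = l = 2, giving L_z = 2ℏ.
cos θ_min = 2/√6, so θ_min ≈ 35.26°.

θ_min ≈ 35.26°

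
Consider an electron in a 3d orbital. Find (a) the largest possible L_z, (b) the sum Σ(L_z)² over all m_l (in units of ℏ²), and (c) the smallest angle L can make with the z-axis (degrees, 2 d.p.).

3d means n = 3, l = 2.
L_z,max = lℏ = 2ℏ.
Σ m_l² = 10, so Σ(L_z)² = 10 ℏ².
cos θ_min = 2/√6, so θ_min ≈ 35.26°.

L_z,max = 2ℏ; Σ(L_z)² = 10 ℏ²; θ_min ≈ 35.26°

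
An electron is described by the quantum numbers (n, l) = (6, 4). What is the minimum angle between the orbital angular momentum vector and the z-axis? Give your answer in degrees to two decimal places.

θ_min ≈ 26.57°

|L| = ℏ√(l(l+1)) = 2√5 ℏ.
The smallest angle corresponds to the largest L_z, i.e. m_l = l = 4, giving L_z = 4ℏ.
cos θ_min = 4/√20, so θ_min ≈ 26.57°.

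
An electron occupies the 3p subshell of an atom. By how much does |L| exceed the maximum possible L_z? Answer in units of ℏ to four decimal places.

For 3p, l = 1.
|L| = √2 ℏ ≈ 1.4142ℏ, while L_z,max = lℏ = 1ℏ.
The difference is (√2 − 1)ℏ ≈ 0.4142ℏ.

|L| − L_z,max ≈ 0.4142ℏ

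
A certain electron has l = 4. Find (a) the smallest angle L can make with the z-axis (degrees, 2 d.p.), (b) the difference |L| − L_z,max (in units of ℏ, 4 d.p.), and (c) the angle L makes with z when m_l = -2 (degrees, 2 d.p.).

cos θ_min = 4/√20, so θ_min ≈ 26.57°.
|L| − L_z,max = (2√5 − 4)ℏ ≈ 0.4721ℏ.
For m_l = -2: cos θ = -2/√20, θ ≈ 116.57°.

θ_min ≈ 26.57°; |L|−L_z,max ≈ 0.4721ℏ; θ(m_l=-2) ≈ 116.57°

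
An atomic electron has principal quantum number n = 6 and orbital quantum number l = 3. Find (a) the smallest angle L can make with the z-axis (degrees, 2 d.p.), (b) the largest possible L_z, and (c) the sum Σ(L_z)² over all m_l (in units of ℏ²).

θ_min ≈ 30.00°; L_z,max = 3ℏ; Σ(L_z)² = 28 ℏ²

cos θ_min = 3/√12, so θ_min ≈ 30.00°.
L_z,max = lℏ = 3ℏ.
Σ m_l² = 28, so Σ(L_z)² = 28 ℏ².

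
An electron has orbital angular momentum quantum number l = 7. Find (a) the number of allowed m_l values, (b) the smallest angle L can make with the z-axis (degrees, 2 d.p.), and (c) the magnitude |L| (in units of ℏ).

There are 2l+1 = 15 values of m_l.
cos θ_min = 7/√56, so θ_min ≈ 20.70°.
|L| = ℏ√(7·8) = 2√14 ℏ ≈ 7.483ℏ.

15 values; θ_min ≈ 20.70°; |L| = 2√14 ℏ ≈ 7.483ℏ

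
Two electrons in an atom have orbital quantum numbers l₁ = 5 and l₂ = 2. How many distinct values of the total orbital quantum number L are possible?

The total orbital quantum number L ranges from |l₁ − l₂| to l₁ + l₂ in integer steps.
So L can be 3, 4, 5, 6, 7.
That is 5 values.

5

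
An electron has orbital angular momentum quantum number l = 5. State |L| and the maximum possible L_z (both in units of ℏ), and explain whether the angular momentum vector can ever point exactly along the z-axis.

|L| = √30 ℏ ≈ 5.4772ℏ, while L_z,max = lℏ = 5ℏ.
Since |L| > L_z,max, the vector can never point exactly along z; the closest it comes is θ_min = arccos(5/√30) ≈ 24.1°.

No: L_z,max = 5ℏ < |L| = √30 ℏ ≈ 5.477ℏ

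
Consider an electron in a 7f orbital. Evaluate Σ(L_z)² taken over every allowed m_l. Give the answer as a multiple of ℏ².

Σ(L_z)² = 28 ℏ²

The 7f subshell has l = 3.
m_l runs from −3 to 3, i.e. {-3, -2, -1, 0, 1, 2, 3}.
Σ m_l² = 2·(1 + 4 + 9) = 28.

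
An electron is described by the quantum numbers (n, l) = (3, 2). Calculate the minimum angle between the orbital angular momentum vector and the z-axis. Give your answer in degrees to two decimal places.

|L| = √(l(l+1)) ℏ = √6 ℏ.
The smallest angle corresponds to the largest L_z, i.e. m_l = l = 2, giving L_z = 2ℏ.
cos θ_min = 2/√6, so θ_min ≈ 35.26°.

θ_min ≈ 35.26°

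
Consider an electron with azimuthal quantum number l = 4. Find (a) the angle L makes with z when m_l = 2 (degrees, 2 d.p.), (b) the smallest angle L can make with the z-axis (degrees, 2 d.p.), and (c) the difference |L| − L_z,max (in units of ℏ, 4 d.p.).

For m_l = 2: cos θ = 2/√20, θ ≈ 63.43°.
cos θ_min = 4/√20, so θ_min ≈ 26.57°.
|L| − L_z,max = (2√5 − 4)ℏ ≈ 0.4721ℏ.

θ(m_l=2) ≈ 63.43°; θ_min ≈ 26.57°; |L|−L_z,max ≈ 0.4721ℏ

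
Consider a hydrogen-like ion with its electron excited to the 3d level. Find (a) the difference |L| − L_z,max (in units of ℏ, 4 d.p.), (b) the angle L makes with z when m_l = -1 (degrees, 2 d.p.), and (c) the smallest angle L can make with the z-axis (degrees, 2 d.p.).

The 3d level has l = 2.
|L| − L_z,max = (√6 − 2)ℏ ≈ 0.4495ℏ.
For m_l = -1: cos θ = -1/√6, θ ≈ 114.09°.
cos θ_min = 2/√6, so θ_min ≈ 35.26°.

|L|−L_z,max ≈ 0.4495ℏ; θ(m_l=-1) ≈ 114.09°; θ_min ≈ 35.26°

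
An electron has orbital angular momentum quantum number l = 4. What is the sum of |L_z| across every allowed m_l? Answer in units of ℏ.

Σ|L_z| = 20 ℏ

m_l ∈ {-4, -3, -2, -1, 0, 1, 2, 3, 4}.
Σ|m_l| = 2·4(4+1)/2 = 20.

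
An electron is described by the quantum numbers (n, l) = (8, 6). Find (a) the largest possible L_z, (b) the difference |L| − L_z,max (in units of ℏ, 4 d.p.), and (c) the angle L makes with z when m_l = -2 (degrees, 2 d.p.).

L_z,max = 6ℏ; |L|−L_z,max ≈ 0.4807ℏ; θ(m_l=-2) ≈ 107.98°

L_z,max = lℏ = 6ℏ.
|L| − L_z,max = (√42 − 6)ℏ ≈ 0.4807ℏ.
For m_l = -2: cos θ = -2/√42, θ ≈ 107.98°.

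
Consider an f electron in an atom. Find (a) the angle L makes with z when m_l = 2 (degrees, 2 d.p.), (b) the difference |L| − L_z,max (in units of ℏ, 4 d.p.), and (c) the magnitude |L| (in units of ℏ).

θ(m_l=2) ≈ 54.74°; |L|−L_z,max ≈ 0.4641ℏ; |L| = 2√3 ℏ ≈ 3.464ℏ

For an f orbital, l = 3.
For m_l = 2: cos θ = 2/√12, θ ≈ 54.74°.
|L| − L_z,max = (2√3 − 3)ℏ ≈ 0.4641ℏ.
|L| = ℏ√(3·4) = 2√3 ℏ ≈ 3.464ℏ.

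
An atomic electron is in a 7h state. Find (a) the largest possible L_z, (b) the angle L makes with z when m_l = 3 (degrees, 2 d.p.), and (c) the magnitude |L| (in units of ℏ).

7h means n = 7, l = 5.
L_z,max = lℏ = 5ℏ.
For m_l = 3: cos θ = 3/√30, θ ≈ 56.79°.
|L| = ℏ√(5·6) = √30 ℏ ≈ 5.477ℏ.

L_z,max = 5ℏ; θ(m_l=3) ≈ 56.79°; |L| = √30 ℏ ≈ 5.477ℏ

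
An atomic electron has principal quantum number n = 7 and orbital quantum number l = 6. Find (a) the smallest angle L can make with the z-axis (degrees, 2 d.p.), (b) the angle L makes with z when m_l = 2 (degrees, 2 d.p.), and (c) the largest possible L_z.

θ_min ≈ 22.21°; θ(m_l=2) ≈ 72.02°; L_z,max = 6ℏ

cos θ_min = 6/√42, so θ_min ≈ 22.21°.
For m_l = 2: cos θ = 2/√42, θ ≈ 72.02°.
L_z,max = lℏ = 6ℏ.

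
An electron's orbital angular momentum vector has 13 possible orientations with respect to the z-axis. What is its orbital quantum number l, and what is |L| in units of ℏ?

l = 6, |L| = √42 ℏ ≈ 6.481ℏ

Since there are 2l+1 = 13 values of m_l, l = 6.
Then |L| = √(l(l+1)) ℏ = √42 ℏ.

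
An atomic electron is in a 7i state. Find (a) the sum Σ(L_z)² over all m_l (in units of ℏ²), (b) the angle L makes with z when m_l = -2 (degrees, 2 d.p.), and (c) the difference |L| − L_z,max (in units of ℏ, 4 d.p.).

7i means n = 7, l = 6.
Σ m_l² = 182, so Σ(L_z)² = 182 ℏ².
For m_l = -2: cos θ = -2/√42, θ ≈ 107.98°.
|L| − L_z,max = (√42 − 6)ℏ ≈ 0.4807ℏ.

Σ(L_z)² = 182 ℏ²; θ(m_l=-2) ≈ 107.98°; |L|−L_z,max ≈ 0.4807ℏ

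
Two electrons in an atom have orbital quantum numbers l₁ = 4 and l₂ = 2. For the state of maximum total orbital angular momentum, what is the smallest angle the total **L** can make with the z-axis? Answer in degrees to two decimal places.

θ_min ≈ 22.21°

Angular momentum addition gives L = |l₁ − l₂|, …, l₁ + l₂.
Allowed values: L = 2, 3, 4, 5, 6.
The maximum is L = 6, with |L_tot| = ℏ√(6·7) = √42 ℏ.
The minimum angle with z is arccos(6/√42) ≈ 22.21°.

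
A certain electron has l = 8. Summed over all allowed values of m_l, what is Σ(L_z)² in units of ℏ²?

m_l ∈ {-8, -7, -6, -5, -4, -3, -2, -1, 0, 1, 2, 3, 4, 5, 6, 7, 8}.
Σ m_l² = l(l+1)(2l+1)/3 = 8·9·17/3 = 408.

Σ(L_z)² = 408 ℏ²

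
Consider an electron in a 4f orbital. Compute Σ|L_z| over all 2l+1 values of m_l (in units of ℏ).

For 4f, l = 3.
The allowed m_l values are -3, -2, -1, 0, 1, 2, 3.
Σ|m_l| = l(l+1) = 12.

Σ|L_z| = 12 ℏ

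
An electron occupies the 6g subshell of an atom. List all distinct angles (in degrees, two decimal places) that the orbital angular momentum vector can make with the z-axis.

For 6g, l = 4.
|L|² = l(l+1)ℏ² = 20ℏ², so |L| = 2√5 ℏ.
cos θ = m_l/√20 for each m_l ∈ {-4, -3, -2, -1, 0, 1, 2, 3, 4}.

θ ∈ {26.57°, 47.87°, 63.43°, 77.08°, 90.00°, 102.92°, 116.57°, 132.13°, 153.43°}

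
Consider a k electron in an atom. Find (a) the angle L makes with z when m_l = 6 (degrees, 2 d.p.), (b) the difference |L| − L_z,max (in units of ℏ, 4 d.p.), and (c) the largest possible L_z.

θ(m_l=6) ≈ 36.70°; |L|−L_z,max ≈ 0.4833ℏ; L_z,max = 7ℏ

A k state has l = 7.
For m_l = 6: cos θ = 6/√56, θ ≈ 36.70°.
|L| − L_z,max = (2√14 − 7)ℏ ≈ 0.4833ℏ.
L_z,max = lℏ = 7ℏ.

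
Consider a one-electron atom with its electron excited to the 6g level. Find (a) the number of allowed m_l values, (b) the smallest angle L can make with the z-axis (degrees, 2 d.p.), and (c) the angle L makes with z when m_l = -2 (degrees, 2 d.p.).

9 values; θ_min ≈ 26.57°; θ(m_l=-2) ≈ 116.57°

The 6g level has l = 4.
There are 2l+1 = 9 values of m_l.
cos θ_min = 4/√20, so θ_min ≈ 26.57°.
For m_l = -2: cos θ = -2/√20, θ ≈ 116.57°.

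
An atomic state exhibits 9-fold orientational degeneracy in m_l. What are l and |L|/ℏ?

l = 4, |L| = 2√5 ℏ ≈ 4.472ℏ

Since there are 2l+1 = 9 values of m_l, l = 4.
Then |L| = √(l(l+1)) ℏ = 2√5 ℏ.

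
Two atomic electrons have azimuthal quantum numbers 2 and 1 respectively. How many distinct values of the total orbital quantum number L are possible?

3

L runs from |2 − 1| = 1 to 2 + 1 = 3.
Allowed values: L = 1, 2, 3.
That is 3 values.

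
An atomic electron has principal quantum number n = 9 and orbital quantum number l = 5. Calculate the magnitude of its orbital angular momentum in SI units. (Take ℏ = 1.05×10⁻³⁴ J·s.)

|L| = ℏ√(l(l+1)) = ℏ√(5·6) = √30 ℏ
Numerically, |L| = 5.477 × (1.05×10⁻³⁴ J·s) = 5.75×10⁻³⁴ J·s.

|L| = 5.75×10⁻³⁴ J·s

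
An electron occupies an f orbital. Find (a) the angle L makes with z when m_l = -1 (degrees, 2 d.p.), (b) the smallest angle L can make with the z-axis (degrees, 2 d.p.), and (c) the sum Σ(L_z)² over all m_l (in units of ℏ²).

An f state has l = 3.
For m_l = -1: cos θ = -1/√12, θ ≈ 106.78°.
cos θ_min = 3/√12, so θ_min ≈ 30.00°.
Σ m_l² = 28, so Σ(L_z)² = 28 ℏ².

θ(m_l=-1) ≈ 106.78°; θ_min ≈ 30.00°; Σ(L_z)² = 28 ℏ²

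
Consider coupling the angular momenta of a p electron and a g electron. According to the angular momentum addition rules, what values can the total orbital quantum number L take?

L = 3, 4, 5

L runs from |1 − 4| = 3 to 1 + 4 = 5.
Allowed values: L = 3, 4, 5.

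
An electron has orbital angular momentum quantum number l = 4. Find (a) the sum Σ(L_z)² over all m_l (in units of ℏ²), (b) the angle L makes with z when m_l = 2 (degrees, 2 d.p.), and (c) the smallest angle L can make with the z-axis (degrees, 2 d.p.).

Σ m_l² = 60, so Σ(L_z)² = 60 ℏ².
For m_l = 2: cos θ = 2/√20, θ ≈ 63.43°.
cos θ_min = 4/√20, so θ_min ≈ 26.57°.

Σ(L_z)² = 60 ℏ²; θ(m_l=2) ≈ 63.43°; θ_min ≈ 26.57°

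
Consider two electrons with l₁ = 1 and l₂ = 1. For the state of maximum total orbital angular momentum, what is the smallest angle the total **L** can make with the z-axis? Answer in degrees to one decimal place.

The total orbital quantum number L ranges from |l₁ − l₂| to l₁ + l₂ in integer steps.
L ∈ {0, 1, 2}.
The maximum is L = 2, with |L_tot| = ℏ√(2·3) = √6 ℏ.
The minimum angle with z is arccos(2/√6) ≈ 35.3°.

θ_min ≈ 35.3°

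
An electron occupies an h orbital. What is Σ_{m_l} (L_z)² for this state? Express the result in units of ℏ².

H corresponds to l = 5.
The allowed m_l values are -5, -4, -3, -2, -1, 0, 1, 2, 3, 4, 5.
Summing m² from −5 to 5: Σ m_l² = 110.

Σ(L_z)² = 110 ℏ²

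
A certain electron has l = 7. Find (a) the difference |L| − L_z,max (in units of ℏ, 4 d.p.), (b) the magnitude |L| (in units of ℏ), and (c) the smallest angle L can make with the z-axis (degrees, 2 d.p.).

|L|−L_z,max ≈ 0.4833ℏ; |L| = 2√14 ℏ ≈ 7.483ℏ; θ_min ≈ 20.70°

|L| − L_z,max = (2√14 − 7)ℏ ≈ 0.4833ℏ.
|L| = ℏ√(7·8) = 2√14 ℏ ≈ 7.483ℏ.
cos θ_min = 7/√56, so θ_min ≈ 20.70°.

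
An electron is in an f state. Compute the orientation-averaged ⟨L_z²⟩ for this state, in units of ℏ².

For an f orbital, l = 3.
The allowed m_l values are -3, -2, -1, 0, 1, 2, 3.
⟨L_z²⟩ = ℏ²·l(l+1)/3 = 4ℏ².

⟨L_z²⟩ = 4 ℏ²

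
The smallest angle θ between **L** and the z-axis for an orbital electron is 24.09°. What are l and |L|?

l = 5, |L| = √30 ℏ ≈ 5.477ℏ

cos²θ_min = l/(l+1) = 0.8334.
Solving: l = 5.
Then |L| = ℏ√(5·6) = √30 ℏ.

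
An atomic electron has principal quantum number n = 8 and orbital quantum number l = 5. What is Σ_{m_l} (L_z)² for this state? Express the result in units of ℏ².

m_l runs from −5 to 5, i.e. {-5, -4, -3, -2, -1, 0, 1, 2, 3, 4, 5}.
Σ m_l² = l(l+1)(2l+1)/3 = 5·6·11/3 = 110.

Σ(L_z)² = 110 ℏ²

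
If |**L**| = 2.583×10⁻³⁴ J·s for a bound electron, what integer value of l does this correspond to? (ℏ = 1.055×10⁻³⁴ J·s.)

l = 2

Dividing by ℏ: |L|/ℏ ≈ 2.448.
l(l+1) ≈ 2.448² ≈ 5.99, so l = 2.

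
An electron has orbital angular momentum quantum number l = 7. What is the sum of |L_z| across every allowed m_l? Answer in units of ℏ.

Σ|L_z| = 56 ℏ

m_l runs from −7 to 7, i.e. {-7, -6, -5, -4, -3, -2, -1, 0, 1, 2, 3, 4, 5, 6, 7}.
Σ|m_l| = 2(1+2+…+7) = 56.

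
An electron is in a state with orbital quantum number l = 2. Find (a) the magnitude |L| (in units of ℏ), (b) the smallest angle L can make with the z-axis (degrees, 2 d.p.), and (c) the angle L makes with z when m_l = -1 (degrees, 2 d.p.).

|L| = ℏ√(2·3) = √6 ℏ ≈ 2.449ℏ.
cos θ_min = 2/√6, so θ_min ≈ 35.26°.
For m_l = -1: cos θ = -1/√6, θ ≈ 114.09°.

|L| = √6 ℏ ≈ 2.449ℏ; θ_min ≈ 35.26°; θ(m_l=-1) ≈ 114.09°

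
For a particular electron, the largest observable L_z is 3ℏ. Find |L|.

L_z,max = lℏ, so l = 3.
|L| = √(l(l+1)) ℏ = 2√3 ℏ.

|L| = 2√3 ℏ ≈ 3.464ℏ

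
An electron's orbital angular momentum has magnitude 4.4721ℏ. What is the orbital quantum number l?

Since |L|² = l(l+1)ℏ², l(l+1) = 20.
The positive root is l = 4.

l = 4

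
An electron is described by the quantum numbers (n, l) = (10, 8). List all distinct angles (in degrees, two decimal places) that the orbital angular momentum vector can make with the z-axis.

θ ∈ {19.47°, 34.42°, 45.00°, 53.90°, 61.87°, 69.30°, 76.37°, 83.23°, 90.00°, 96.77°, 103.63°, 110.70°, 118.13°, 126.10°, 135.00°, 145.58°, 160.53°}

|L|² = l(l+1)ℏ² = 72ℏ², so |L| = 6√2 ℏ.
cos θ = m_l/√72 for each m_l ∈ {-8, -7, -6, -5, -4, -3, -2, -1, 0, 1, 2, 3, 4, 5, 6, 7, 8}.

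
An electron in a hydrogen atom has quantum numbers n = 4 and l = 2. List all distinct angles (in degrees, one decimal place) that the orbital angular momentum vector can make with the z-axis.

θ ∈ {35.3°, 65.9°, 90.0°, 114.1°, 144.7°}

|L| = √(l(l+1)) ℏ = √6 ℏ.
cos θ = m_l/√6 for each m_l ∈ {-2, -1, 0, 1, 2}.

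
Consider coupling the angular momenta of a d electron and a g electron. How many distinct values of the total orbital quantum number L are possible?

5

By the triangle rule, |l₁ − l₂| ≤ L ≤ l₁ + l₂.
So L can be 2, 3, 4, 5, 6.
That is 5 values.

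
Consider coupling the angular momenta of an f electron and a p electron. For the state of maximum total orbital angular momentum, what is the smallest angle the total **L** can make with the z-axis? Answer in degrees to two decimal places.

Angular momentum addition gives L = |l₁ − l₂|, …, l₁ + l₂.
Allowed values: L = 2, 3, 4.
The maximum is L = 4, with |L_tot| = ℏ√(4·5) = 2√5 ℏ.
The minimum angle with z is arccos(4/√20) ≈ 26.57°.

θ_min ≈ 26.57°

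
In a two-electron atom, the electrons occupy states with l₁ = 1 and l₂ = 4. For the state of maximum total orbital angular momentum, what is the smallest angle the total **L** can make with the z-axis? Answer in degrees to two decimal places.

θ_min ≈ 24.09°

L runs from |1 − 4| = 3 to 1 + 4 = 5.
So L can be 3, 4, 5.
The maximum is L = 5, with |L_tot| = ℏ√(5·6) = √30 ℏ.
The minimum angle with z is arccos(5/√30) ≈ 24.09°.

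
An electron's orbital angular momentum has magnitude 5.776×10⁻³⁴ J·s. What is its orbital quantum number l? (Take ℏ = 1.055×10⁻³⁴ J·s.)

Dividing by ℏ: |L|/ℏ ≈ 5.475.
(|L|/ℏ)² = l(l+1) ≈ 29.97 ⇒ l = 5.

l = 5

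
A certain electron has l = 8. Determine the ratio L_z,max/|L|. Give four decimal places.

|L| = 6√2 ℏ ≈ 8.4853ℏ, while L_z,max = lℏ = 8ℏ.
L_z,max/|L| = 8/√72 = 0.9428.

L_z,max/|L| = 0.9428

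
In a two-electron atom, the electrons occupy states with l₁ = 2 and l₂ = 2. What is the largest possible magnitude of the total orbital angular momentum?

Angular momentum addition gives L = |l₁ − l₂|, …, l₁ + l₂.
Allowed values: L = 0, 1, 2, 3, 4.
The largest magnitude corresponds to L = 4: |L_tot| = ℏ√(4·5) = 2√5 ℏ.

|L_tot|_max = 2√5 ℏ ≈ 4.472ℏ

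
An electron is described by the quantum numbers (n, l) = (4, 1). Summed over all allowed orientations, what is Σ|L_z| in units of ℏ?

The allowed m_l values are -1, 0, 1.
Σ|m_l| = l(l+1) = 2.

Σ|L_z| = 2 ℏ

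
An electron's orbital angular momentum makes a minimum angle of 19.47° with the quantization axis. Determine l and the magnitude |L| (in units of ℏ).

l = 8, |L| = 6√2 ℏ ≈ 8.485ℏ

cos²θ_min = l/(l+1) = 0.8889.
l = cos²θ/sin²θ ≈ 8.
Then |L| = ℏ√(8·9) = 6√2 ℏ.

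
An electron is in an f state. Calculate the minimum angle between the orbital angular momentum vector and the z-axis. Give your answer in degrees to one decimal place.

θ_min ≈ 30.0°

For an f orbital, l = 3.
|L| = ℏ√(l(l+1)) = 2√3 ℏ.
The smallest angle corresponds to the largest L_z, i.e. m_l = l = 3, giving L_z = 3ℏ.
cos θ_min = 3/√12, so θ_min ≈ 30.0°.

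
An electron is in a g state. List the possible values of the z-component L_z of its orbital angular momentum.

L_z ∈ {−4ℏ, −3ℏ, −2ℏ, −ℏ, 0, ℏ, 2ℏ, 3ℏ, 4ℏ}

For a g orbital, l = 4.
L_z = m_l ℏ with m_l ranging from −l to +l in integer steps.
For l = 4: m_l ∈ {-4, -3, -2, -1, 0, 1, 2, 3, 4}.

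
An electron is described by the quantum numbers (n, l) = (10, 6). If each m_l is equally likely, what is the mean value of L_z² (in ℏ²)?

⟨L_z²⟩ = 14 ℏ²

m_l ∈ {-6, -5, -4, -3, -2, -1, 0, 1, 2, 3, 4, 5, 6}.
⟨L_z²⟩ = ℏ²·(Σ m_l²)/(2l+1) = ℏ²·182/13 = 14ℏ².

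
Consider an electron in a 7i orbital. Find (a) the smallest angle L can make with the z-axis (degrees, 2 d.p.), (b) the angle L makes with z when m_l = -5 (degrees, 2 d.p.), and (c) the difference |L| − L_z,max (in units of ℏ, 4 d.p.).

θ_min ≈ 22.21°; θ(m_l=-5) ≈ 140.49°; |L|−L_z,max ≈ 0.4807ℏ

7i means n = 7, l = 6.
cos θ_min = 6/√42, so θ_min ≈ 22.21°.
For m_l = -5: cos θ = -5/√42, θ ≈ 140.49°.
|L| − L_z,max = (√42 − 6)ℏ ≈ 0.4807ℏ.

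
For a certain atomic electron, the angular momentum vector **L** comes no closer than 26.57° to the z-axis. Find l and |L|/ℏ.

At minimum angle, m_l = l, so cos θ = l/√(l(l+1)); cos²θ = l/(l+1) = 0.7999.
Solving: l = 4.
Then |L| = ℏ√(4·5) = 2√5 ℏ.

l = 4, |L| = 2√5 ℏ ≈ 4.472ℏ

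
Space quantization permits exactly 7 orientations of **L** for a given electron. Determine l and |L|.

Since there are 2l+1 = 7 values of m_l, l = 3.
Then |L| = √(l(l+1)) ℏ = 2√3 ℏ.

l = 3, |L| = 2√3 ℏ ≈ 3.464ℏ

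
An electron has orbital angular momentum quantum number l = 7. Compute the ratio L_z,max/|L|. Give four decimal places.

L_z,max/|L| = 0.9354

|L| = 2√14 ℏ ≈ 7.4833ℏ, while L_z,max = lℏ = 7ℏ.
L_z,max/|L| = 7/√56 = 0.9354.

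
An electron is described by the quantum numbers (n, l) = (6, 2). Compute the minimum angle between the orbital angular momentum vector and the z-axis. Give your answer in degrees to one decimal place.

|L| = ℏ√(l(l+1)) = √6 ℏ.
The smallest angle corresponds to the largest L_z, i.e. m_l = l = 2, giving L_z = 2ℏ.
cos θ_min = 2/√6, so θ_min ≈ 35.3°.

θ_min ≈ 35.3°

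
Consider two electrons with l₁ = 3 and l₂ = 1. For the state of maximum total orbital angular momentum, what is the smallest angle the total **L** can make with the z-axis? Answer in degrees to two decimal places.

The total orbital quantum number L ranges from |l₁ − l₂| to l₁ + l₂ in integer steps.
So L can be 2, 3, 4.
The maximum is L = 4, with |L_tot| = ℏ√(4·5) = 2√5 ℏ.
The minimum angle with z is arccos(4/√20) ≈ 26.57°.

θ_min ≈ 26.57°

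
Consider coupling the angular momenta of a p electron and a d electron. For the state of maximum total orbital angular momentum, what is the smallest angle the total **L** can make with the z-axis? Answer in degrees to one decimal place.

L runs from |1 − 2| = 1 to 1 + 2 = 3.
L ∈ {1, 2, 3}.
The maximum is L = 3, with |L_tot| = ℏ√(3·4) = 2√3 ℏ.
The minimum angle with z is arccos(3/√12) ≈ 30.0°.

θ_min ≈ 30.0°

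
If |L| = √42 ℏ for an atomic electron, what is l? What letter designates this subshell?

l = 6 (i orbital)

(|L|/ℏ)² = l(l+1) = 42.
Solving: l = 6.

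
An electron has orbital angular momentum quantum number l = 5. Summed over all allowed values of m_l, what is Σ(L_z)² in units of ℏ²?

Σ(L_z)² = 110 ℏ²

m_l runs from −5 to 5, i.e. {-5, -4, -3, -2, -1, 0, 1, 2, 3, 4, 5}.
Σ m_l² = 2·(1 + 4 + 9 + 16 + 25) = 110.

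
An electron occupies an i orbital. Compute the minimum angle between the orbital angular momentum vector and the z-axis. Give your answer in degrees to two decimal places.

θ_min ≈ 22.21°

An i state has l = 6.
|L|² = l(l+1)ℏ² = 42ℏ², so |L| = √42 ℏ.
The smallest angle corresponds to the largest L_z, i.e. m_l = l = 6, giving L_z = 6ℏ.
cos θ_min = 6/√42, so θ_min ≈ 22.21°.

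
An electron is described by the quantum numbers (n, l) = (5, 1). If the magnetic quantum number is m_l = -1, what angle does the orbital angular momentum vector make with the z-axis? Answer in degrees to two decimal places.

θ ≈ 135.00°

|L| = ℏ√(l(l+1)) = √2 ℏ.
L_z = m_l ℏ = −1ℏ.
cos θ = L_z/|L| = -1/√2, so θ ≈ 135.00°.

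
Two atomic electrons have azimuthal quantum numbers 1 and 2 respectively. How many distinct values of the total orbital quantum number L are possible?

By the triangle rule, |l₁ − l₂| ≤ L ≤ l₁ + l₂.
L ∈ {1, 2, 3}.
That is 3 values.

3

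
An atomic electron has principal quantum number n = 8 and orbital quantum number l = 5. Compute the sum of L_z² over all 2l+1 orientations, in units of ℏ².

Σ(L_z)² = 110 ℏ²

m_l ∈ {-5, -4, -3, -2, -1, 0, 1, 2, 3, 4, 5}.
Σ m_l² = 2·(1 + 4 + 9 + 16 + 25) = 110.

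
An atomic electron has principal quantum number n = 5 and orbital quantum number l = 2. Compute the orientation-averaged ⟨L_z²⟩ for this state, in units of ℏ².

m_l ∈ {-2, -1, 0, 1, 2}.
Average of L_z² over 5 states: 10/5 ℏ² = 2 ℏ².

⟨L_z²⟩ = 2 ℏ²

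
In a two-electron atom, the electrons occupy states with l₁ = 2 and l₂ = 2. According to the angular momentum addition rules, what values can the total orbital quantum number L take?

By the triangle rule, |l₁ − l₂| ≤ L ≤ l₁ + l₂.
Allowed values: L = 0, 1, 2, 3, 4.

L = 0, 1, 2, 3, 4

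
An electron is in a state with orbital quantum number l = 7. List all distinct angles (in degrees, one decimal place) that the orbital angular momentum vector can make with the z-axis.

θ ∈ {20.7°, 36.7°, 48.1°, 57.7°, 66.4°, 74.5°, 82.3°, 90.0°, 97.7°, 105.5°, 113.6°, 122.3°, 131.9°, 143.3°, 159.3°}

|L| = ℏ√(l(l+1)) = 2√14 ℏ.
cos θ = m_l/√56 for each m_l ∈ {-7, -6, -5, -4, -3, -2, -1, 0, 1, 2, 3, 4, 5, 6, 7}.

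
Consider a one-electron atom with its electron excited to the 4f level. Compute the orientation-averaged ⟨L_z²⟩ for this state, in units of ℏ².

⟨L_z²⟩ = 4 ℏ²

The 4f level has l = 3.
m_l runs from −3 to 3, i.e. {-3, -2, -1, 0, 1, 2, 3}.
⟨L_z²⟩ = ℏ²·(Σ m_l²)/(2l+1) = ℏ²·28/7 = 4ℏ².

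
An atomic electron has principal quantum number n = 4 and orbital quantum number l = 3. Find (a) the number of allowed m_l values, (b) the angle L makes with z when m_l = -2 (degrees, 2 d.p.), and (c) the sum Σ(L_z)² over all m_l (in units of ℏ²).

7 values; θ(m_l=-2) ≈ 125.26°; Σ(L_z)² = 28 ℏ²

There are 2l+1 = 7 values of m_l.
For m_l = -2: cos θ = -2/√12, θ ≈ 125.26°.
Σ m_l² = 28, so Σ(L_z)² = 28 ℏ².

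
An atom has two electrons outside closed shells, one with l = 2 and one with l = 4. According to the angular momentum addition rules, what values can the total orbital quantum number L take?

Angular momentum addition gives L = |l₁ − l₂|, …, l₁ + l₂.
So L can be 2, 3, 4, 5, 6.

L = 2, 3, 4, 5, 6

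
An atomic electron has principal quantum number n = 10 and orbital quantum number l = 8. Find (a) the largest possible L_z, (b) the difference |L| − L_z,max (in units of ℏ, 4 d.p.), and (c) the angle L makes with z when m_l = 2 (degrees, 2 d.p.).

L_z,max = 8ℏ; |L|−L_z,max ≈ 0.4853ℏ; θ(m_l=2) ≈ 76.37°

L_z,max = lℏ = 8ℏ.
|L| − L_z,max = (6√2 − 8)ℏ ≈ 0.4853ℏ.
For m_l = 2: cos θ = 2/√72, θ ≈ 76.37°.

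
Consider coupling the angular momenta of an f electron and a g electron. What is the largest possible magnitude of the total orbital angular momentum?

|L_tot|_max = 2√14 ℏ ≈ 7.483ℏ

Angular momentum addition gives L = |l₁ − l₂|, …, l₁ + l₂.
L ∈ {1, 2, 3, 4, 5, 6, 7}.
The largest magnitude corresponds to L = 7: |L_tot| = ℏ√(7·8) = 2√14 ℏ.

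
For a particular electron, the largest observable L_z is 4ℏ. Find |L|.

|L| = 2√5 ℏ ≈ 4.472ℏ

Since max m_l = l, l = 4.
Then |L| = ℏ√(4·5) = 2√5 ℏ.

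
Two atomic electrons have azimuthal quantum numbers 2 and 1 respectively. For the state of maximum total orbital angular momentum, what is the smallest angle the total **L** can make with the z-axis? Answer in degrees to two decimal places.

Angular momentum addition gives L = |l₁ − l₂|, …, l₁ + l₂.
Allowed values: L = 1, 2, 3.
The maximum is L = 3, with |L_tot| = ℏ√(3·4) = 2√3 ℏ.
The minimum angle with z is arccos(3/√12) ≈ 30.00°.

θ_min ≈ 30.00°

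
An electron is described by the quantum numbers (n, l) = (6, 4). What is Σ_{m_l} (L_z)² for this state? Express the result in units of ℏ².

Σ(L_z)² = 60 ℏ²

m_l runs from −4 to 4, i.e. {-4, -3, -2, -1, 0, 1, 2, 3, 4}.
Σ m_l² = l(l+1)(2l+1)/3 = 4·5·9/3 = 60.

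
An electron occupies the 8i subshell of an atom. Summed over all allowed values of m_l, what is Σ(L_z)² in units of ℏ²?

Σ(L_z)² = 182 ℏ²

8i means n = 8, l = 6.
The allowed m_l values are -6, -5, -4, -3, -2, -1, 0, 1, 2, 3, 4, 5, 6.
Summing m² from −6 to 6: Σ m_l² = 182.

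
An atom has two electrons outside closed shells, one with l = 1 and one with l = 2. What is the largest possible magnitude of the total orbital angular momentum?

The total orbital quantum number L ranges from |l₁ − l₂| to l₁ + l₂ in integer steps.
Allowed values: L = 1, 2, 3.
The largest magnitude corresponds to L = 3: |L_tot| = ℏ√(3·4) = 2√3 ℏ.

|L_tot|_max = 2√3 ℏ ≈ 3.464ℏ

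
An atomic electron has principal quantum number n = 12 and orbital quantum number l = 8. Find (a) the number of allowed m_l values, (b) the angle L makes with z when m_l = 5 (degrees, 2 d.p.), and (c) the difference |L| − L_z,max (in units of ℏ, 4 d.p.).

17 values; θ(m_l=5) ≈ 53.90°; |L|−L_z,max ≈ 0.4853ℏ

There are 2l+1 = 17 values of m_l.
For m_l = 5: cos θ = 5/√72, θ ≈ 53.90°.
|L| − L_z,max = (6√2 − 8)ℏ ≈ 0.4853ℏ.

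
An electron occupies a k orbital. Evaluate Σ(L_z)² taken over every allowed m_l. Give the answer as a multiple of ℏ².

A k state has l = 7.
The allowed m_l values are -7, -6, -5, -4, -3, -2, -1, 0, 1, 2, 3, 4, 5, 6, 7.
Summing m² from −7 to 7: Σ m_l² = 280.

Σ(L_z)² = 280 ℏ²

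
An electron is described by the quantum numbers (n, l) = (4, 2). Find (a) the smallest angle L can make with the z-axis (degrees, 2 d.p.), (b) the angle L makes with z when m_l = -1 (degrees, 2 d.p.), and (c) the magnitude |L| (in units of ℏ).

cos θ_min = 2/√6, so θ_min ≈ 35.26°.
For m_l = -1: cos θ = -1/√6, θ ≈ 114.09°.
|L| = ℏ√(2·3) = √6 ℏ ≈ 2.449ℏ.

θ_min ≈ 35.26°; θ(m_l=-1) ≈ 114.09°; |L| = √6 ℏ ≈ 2.449ℏ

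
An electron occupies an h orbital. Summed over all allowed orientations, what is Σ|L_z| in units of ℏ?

For an h orbital, l = 5.
The allowed m_l values are -5, -4, -3, -2, -1, 0, 1, 2, 3, 4, 5.
Σ|m_l| = l(l+1) = 30.

Σ|L_z| = 30 ℏ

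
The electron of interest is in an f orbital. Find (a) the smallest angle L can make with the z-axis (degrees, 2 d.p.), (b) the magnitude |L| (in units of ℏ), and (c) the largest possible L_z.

θ_min ≈ 30.00°; |L| = 2√3 ℏ ≈ 3.464ℏ; L_z,max = 3ℏ

An f state has l = 3.
cos θ_min = 3/√12, so θ_min ≈ 30.00°.
|L| = ℏ√(3·4) = 2√3 ℏ ≈ 3.464ℏ.
L_z,max = lℏ = 3ℏ.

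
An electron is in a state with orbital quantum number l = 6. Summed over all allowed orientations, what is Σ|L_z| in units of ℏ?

Σ|L_z| = 42 ℏ

m_l ∈ {-6, -5, -4, -3, -2, -1, 0, 1, 2, 3, 4, 5, 6}.
Σ|m_l| = 2(1+2+…+6) = 42.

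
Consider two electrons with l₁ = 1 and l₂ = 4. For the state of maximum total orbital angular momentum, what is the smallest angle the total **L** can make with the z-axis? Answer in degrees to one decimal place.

L runs from |1 − 4| = 3 to 1 + 4 = 5.
L ∈ {3, 4, 5}.
The maximum is L = 5, with |L_tot| = ℏ√(5·6) = √30 ℏ.
The minimum angle with z is arccos(5/√30) ≈ 24.1°.

θ_min ≈ 24.1°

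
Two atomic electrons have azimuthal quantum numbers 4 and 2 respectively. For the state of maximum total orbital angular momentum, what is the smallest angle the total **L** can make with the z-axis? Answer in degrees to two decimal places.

θ_min ≈ 22.21°

The total orbital quantum number L ranges from |l₁ − l₂| to l₁ + l₂ in integer steps.
Allowed values: L = 2, 3, 4, 5, 6.
The maximum is L = 6, with |L_tot| = ℏ√(6·7) = √42 ℏ.
The minimum angle with z is arccos(6/√42) ≈ 22.21°.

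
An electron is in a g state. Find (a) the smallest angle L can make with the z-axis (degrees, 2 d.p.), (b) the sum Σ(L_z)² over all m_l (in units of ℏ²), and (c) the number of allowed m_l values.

θ_min ≈ 26.57°; Σ(L_z)² = 60 ℏ²; 9 values

For a g orbital, l = 4.
cos θ_min = 4/√20, so θ_min ≈ 26.57°.
Σ m_l² = 60, so Σ(L_z)² = 60 ℏ².
There are 2l+1 = 9 values of m_l.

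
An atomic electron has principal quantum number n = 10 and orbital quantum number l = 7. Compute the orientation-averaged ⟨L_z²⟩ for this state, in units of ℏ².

m_l ∈ {-7, -6, -5, -4, -3, -2, -1, 0, 1, 2, 3, 4, 5, 6, 7}.
⟨L_z²⟩ = ℏ²·l(l+1)/3 = 18.67ℏ².

⟨L_z²⟩ = 18.67 ℏ²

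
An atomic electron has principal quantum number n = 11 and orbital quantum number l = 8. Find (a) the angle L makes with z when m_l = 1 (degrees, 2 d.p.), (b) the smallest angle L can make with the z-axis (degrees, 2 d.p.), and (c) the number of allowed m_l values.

For m_l = 1: cos θ = 1/√72, θ ≈ 83.23°.
cos θ_min = 8/√72, so θ_min ≈ 19.47°.
There are 2l+1 = 17 values of m_l.

θ(m_l=1) ≈ 83.23°; θ_min ≈ 19.47°; 17 values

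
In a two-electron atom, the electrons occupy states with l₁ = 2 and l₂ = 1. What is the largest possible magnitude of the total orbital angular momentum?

|L_tot|_max = 2√3 ℏ ≈ 3.464ℏ

By the triangle rule, |l₁ − l₂| ≤ L ≤ l₁ + l₂.
So L can be 1, 2, 3.
The largest magnitude corresponds to L = 3: |L_tot| = ℏ√(3·4) = 2√3 ℏ.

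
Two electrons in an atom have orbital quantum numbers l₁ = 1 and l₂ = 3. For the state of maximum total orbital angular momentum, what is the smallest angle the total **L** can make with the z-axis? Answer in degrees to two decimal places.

L runs from |1 − 3| = 2 to 1 + 3 = 4.
L ∈ {2, 3, 4}.
The maximum is L = 4, with |L_tot| = ℏ√(4·5) = 2√5 ℏ.
The minimum angle with z is arccos(4/√20) ≈ 26.57°.

θ_min ≈ 26.57°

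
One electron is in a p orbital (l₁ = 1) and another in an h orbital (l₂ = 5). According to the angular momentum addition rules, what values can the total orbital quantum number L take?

L = 4, 5, 6

By the triangle rule, |l₁ − l₂| ≤ L ≤ l₁ + l₂.
So L can be 4, 5, 6.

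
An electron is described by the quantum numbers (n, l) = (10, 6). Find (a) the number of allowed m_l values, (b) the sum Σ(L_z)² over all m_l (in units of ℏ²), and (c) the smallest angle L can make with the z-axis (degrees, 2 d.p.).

13 values; Σ(L_z)² = 182 ℏ²; θ_min ≈ 22.21°

There are 2l+1 = 13 values of m_l.
Σ m_l² = 182, so Σ(L_z)² = 182 ℏ².
cos θ_min = 6/√42, so θ_min ≈ 22.21°.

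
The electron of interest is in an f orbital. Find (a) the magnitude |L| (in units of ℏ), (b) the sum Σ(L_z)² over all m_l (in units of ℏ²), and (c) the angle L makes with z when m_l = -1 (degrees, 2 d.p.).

An f state has l = 3.
|L| = ℏ√(3·4) = 2√3 ℏ ≈ 3.464ℏ.
Σ m_l² = 28, so Σ(L_z)² = 28 ℏ².
For m_l = -1: cos θ = -1/√12, θ ≈ 106.78°.

|L| = 2√3 ℏ ≈ 3.464ℏ; Σ(L_z)² = 28 ℏ²; θ(m_l=-1) ≈ 106.78°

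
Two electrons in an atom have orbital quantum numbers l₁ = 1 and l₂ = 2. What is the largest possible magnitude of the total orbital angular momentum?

The total orbital quantum number L ranges from |l₁ − l₂| to l₁ + l₂ in integer steps.
So L can be 1, 2, 3.
The largest magnitude corresponds to L = 3: |L_tot| = ℏ√(3·4) = 2√3 ℏ.

|L_tot|_max = 2√3 ℏ ≈ 3.464ℏ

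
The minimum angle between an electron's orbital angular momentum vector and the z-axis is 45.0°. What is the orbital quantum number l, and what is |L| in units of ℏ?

At minimum angle, m_l = l, so cos θ = l/√(l(l+1)); cos²θ = l/(l+1) = 0.5000.
Thus l = 0.5000/(1 − 0.5000) ≈ 1.
Then |L| = ℏ√(1·2) = √2 ℏ.

l = 1, |L| = √2 ℏ ≈ 1.414ℏ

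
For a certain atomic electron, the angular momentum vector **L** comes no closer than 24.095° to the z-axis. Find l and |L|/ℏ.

cos²θ_min = l/(l+1) = 0.8333.
Solving: l = 5.
Then |L| = ℏ√(5·6) = √30 ℏ.

l = 5, |L| = √30 ℏ ≈ 5.477ℏ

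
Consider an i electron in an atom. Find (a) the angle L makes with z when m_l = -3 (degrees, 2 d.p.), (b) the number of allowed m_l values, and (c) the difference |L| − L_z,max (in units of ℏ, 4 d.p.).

An i state has l = 6.
For m_l = -3: cos θ = -3/√42, θ ≈ 117.58°.
There are 2l+1 = 13 values of m_l.
|L| − L_z,max = (√42 − 6)ℏ ≈ 0.4807ℏ.

θ(m_l=-3) ≈ 117.58°; 13 values; |L|−L_z,max ≈ 0.4807ℏ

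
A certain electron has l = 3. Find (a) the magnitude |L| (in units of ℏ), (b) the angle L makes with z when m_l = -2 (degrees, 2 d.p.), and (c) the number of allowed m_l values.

|L| = ℏ√(3·4) = 2√3 ℏ ≈ 3.464ℏ.
For m_l = -2: cos θ = -2/√12, θ ≈ 125.26°.
There are 2l+1 = 7 values of m_l.

|L| = 2√3 ℏ ≈ 3.464ℏ; θ(m_l=-2) ≈ 125.26°; 7 values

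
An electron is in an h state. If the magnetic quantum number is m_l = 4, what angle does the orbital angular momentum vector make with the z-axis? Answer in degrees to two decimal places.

θ ≈ 43.09°

An h state has l = 5.
|L|² = l(l+1)ℏ² = 30ℏ², so |L| = √30 ℏ.
L_z = m_l ℏ = 4ℏ.
cos θ = L_z/|L| = 4/√30, so θ ≈ 43.09°.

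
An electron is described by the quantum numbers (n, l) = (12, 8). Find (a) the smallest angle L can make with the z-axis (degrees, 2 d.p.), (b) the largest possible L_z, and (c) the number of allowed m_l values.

θ_min ≈ 19.47°; L_z,max = 8ℏ; 17 values

cos θ_min = 8/√72, so θ_min ≈ 19.47°.
L_z,max = lℏ = 8ℏ.
There are 2l+1 = 17 values of m_l.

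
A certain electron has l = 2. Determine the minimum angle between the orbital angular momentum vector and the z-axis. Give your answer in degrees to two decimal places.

θ_min ≈ 35.26°

|L| = √(l(l+1)) ℏ = √6 ℏ.
The smallest angle corresponds to the largest L_z, i.e. m_l = l = 2, giving L_z = 2ℏ.
cos θ_min = 2/√6, so θ_min ≈ 35.26°.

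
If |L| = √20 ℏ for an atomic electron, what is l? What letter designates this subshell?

l = 4 (g orbital)

|L| = ℏ√(l(l+1)), so l(l+1) = 20.
Solving: l = 4.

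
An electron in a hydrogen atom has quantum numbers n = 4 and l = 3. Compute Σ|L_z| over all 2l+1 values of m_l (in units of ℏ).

Σ|L_z| = 12 ℏ

The allowed m_l values are -3, -2, -1, 0, 1, 2, 3.
Σ|m_l| = l(l+1) = 12.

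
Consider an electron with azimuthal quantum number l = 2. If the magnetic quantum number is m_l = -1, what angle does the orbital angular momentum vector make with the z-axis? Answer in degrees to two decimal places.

|L| = √(l(l+1)) ℏ = √6 ℏ.
L_z = m_l ℏ = −1ℏ.
cos θ = L_z/|L| = -1/√6, so θ ≈ 114.09°.

θ ≈ 114.09°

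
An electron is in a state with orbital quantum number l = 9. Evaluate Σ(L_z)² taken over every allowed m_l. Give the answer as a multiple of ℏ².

m_l ∈ {-9, -8, -7, -6, -5, -4, -3, -2, -1, 0, 1, 2, 3, 4, 5, 6, 7, 8, 9}.
Σ m_l² = l(l+1)(2l+1)/3 = 9·10·19/3 = 570.

Σ(L_z)² = 570 ℏ²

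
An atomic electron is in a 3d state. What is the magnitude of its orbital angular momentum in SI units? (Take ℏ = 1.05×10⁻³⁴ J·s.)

For 3d, l = 2.
|L| = ℏ√(l(l+1)) = ℏ√(2·3) = √6 ℏ
Numerically, |L| = 2.449 × (1.05×10⁻³⁴ J·s) = 2.57×10⁻³⁴ J·s.

|L| = 2.57×10⁻³⁴ J·s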